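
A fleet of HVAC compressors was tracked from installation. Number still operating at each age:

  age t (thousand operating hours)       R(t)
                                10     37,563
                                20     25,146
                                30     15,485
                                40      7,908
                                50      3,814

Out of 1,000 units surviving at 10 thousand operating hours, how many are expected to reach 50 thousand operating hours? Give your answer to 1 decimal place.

The relevant probability is 3,814/37,563 = 0.101536.
Expected number = 1,000 × 0.101536 = 101.5.

101.5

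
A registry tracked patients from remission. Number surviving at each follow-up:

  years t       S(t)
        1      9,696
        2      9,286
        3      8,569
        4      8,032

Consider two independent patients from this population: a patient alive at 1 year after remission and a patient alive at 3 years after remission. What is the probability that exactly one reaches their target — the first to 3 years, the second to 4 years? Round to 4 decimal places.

0.1643

p₁ = S(3)/S(1) = 8,569/9,696 = 0.883767; p₂ = S(4)/S(3) = 8,032/8,569 = 0.937332.
P(exactly one) = p₁(1−p₂) + (1−p₁)p₂ = 0.055384 + 0.108949 = 0.164333.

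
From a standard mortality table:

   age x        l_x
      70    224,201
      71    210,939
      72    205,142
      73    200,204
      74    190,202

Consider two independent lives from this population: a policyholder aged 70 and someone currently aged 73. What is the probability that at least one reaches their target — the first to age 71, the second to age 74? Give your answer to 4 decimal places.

0.9970

p₁ = l_71/l_70 = 210,939/224,201 = 0.940848; p₂ = l_74/l_73 = 190,202/200,204 = 0.950041.
P(at least one) = 1 − (1−p₁)(1−p₂) = 1 − 0.059152 × 0.049959 = 0.997045.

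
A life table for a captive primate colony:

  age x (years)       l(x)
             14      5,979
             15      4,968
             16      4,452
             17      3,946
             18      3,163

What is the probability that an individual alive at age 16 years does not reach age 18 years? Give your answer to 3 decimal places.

P(die before 18 | alive at 16) = 1 − l(18)/l(16) = 1 − 3,163/4,452 = (1,289)/4,452 = 0.289533.

0.290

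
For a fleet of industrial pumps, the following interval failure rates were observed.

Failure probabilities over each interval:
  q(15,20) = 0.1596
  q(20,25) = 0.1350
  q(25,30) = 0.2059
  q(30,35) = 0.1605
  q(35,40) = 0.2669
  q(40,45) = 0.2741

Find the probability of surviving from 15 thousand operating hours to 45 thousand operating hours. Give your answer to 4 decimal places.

Survival from 15 to 45 is the product of surviving each interval: (1 − 0.1596) × (1 − 0.1350) × (1 − 0.2059) × (1 − 0.1605) × (1 − 0.2669) × (1 − 0.2741).
= 0.8404 × 0.8650 × 0.7941 × 0.8395 × 0.7331 × 0.7259 = 0.257892.

0.2579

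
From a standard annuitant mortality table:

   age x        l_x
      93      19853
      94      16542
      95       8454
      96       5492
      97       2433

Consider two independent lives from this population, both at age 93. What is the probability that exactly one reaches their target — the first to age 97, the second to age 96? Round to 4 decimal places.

p₁ = l_97/l_93 = 2433/19853 = 0.122551; p₂ = l_96/l_93 = 5492/19853 = 0.276633.
P(exactly one) = p₁(1−p₂) + (1−p₁)p₂ = 0.088649 + 0.242731 = 0.331381.

0.3314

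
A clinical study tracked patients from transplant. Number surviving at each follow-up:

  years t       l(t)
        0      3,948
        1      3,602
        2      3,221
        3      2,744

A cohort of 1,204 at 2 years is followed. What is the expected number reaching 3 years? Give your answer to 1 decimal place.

The relevant probability is 2,744/3,221 = 0.851909.
Expected number = 1,204 × 0.851909 = 1025.7.

1025.7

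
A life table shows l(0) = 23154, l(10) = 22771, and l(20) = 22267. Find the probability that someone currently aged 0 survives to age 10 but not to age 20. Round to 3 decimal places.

0.022

This is the probability of reaching 10 but not 20, conditional on being alive at 0: (l(10) − l(20)) / l(0).
= (22771 − 22267) / 23154 = 504 / 23154 = 0.021767.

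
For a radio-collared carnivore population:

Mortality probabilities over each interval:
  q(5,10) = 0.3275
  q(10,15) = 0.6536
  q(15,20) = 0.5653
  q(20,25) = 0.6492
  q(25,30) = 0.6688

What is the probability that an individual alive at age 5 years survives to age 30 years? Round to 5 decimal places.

0.01177

The overall survival probability is (1 − 0.3275) × (1 − 0.6536) × (1 − 0.5653) × (1 − 0.6492) × (1 − 0.6688).
= 0.6725 × 0.3464 × 0.4347 × 0.3508 × 0.3312 = 0.011765.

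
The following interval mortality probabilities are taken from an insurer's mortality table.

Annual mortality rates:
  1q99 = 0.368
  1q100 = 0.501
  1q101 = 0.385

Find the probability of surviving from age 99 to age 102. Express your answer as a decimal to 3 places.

0.194

The overall survival probability is (1 − 0.368) × (1 − 0.501) × (1 − 0.385).
= 0.632 × 0.499 × 0.615 = 0.193951.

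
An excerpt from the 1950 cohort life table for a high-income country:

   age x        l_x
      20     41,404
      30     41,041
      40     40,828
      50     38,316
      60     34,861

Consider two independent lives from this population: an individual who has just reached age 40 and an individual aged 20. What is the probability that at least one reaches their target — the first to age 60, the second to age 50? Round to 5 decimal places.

0.98910

p₁ = l_60/l_40 = 34,861/40,828 = 0.853850; p₂ = l_50/l_20 = 38,316/41,404 = 0.925418.
P(at least one) = 1 − (1−p₁)(1−p₂) = 1 − 0.146150 × 0.074582 = 0.989100.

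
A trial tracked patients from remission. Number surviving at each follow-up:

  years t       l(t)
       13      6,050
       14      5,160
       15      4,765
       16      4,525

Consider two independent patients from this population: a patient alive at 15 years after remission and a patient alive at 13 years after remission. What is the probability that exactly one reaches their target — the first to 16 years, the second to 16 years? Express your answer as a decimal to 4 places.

p₁ = l(16)/l(15) = 4,525/4,765 = 0.949633; p₂ = l(16)/l(13) = 4,525/6,050 = 0.747934.
P(exactly one) = p₁(1−p₂) + (1−p₁)p₂ = 0.239370 + 0.037671 = 0.277041.

0.2770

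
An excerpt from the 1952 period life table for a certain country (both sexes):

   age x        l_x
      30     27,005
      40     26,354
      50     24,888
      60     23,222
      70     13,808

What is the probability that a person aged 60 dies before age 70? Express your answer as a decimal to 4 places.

0.4054

P(die before 70 | alive at 60) = 1 − l_70/l_60 = 1 − 13,808/23,222 = (9,414)/23,222 = 0.405391.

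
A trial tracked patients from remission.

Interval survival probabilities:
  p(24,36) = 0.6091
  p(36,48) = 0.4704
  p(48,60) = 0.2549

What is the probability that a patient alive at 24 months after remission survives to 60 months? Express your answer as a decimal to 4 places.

0.0730

Chaining the interval survival probabilities: 0.6091 × 0.4704 × 0.2549.
= 0.073034.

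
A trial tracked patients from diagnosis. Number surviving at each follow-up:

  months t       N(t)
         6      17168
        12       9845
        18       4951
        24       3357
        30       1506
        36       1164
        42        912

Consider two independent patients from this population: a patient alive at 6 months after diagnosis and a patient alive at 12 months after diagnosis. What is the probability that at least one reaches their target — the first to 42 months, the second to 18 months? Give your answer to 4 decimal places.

p₁ = N(42)/N(6) = 912/17168 = 0.053122; p₂ = N(18)/N(12) = 4951/9845 = 0.502895.
P(at least one) = 1 − (1−p₁)(1−p₂) = 1 − 0.946878 × 0.497105 = 0.529302.

0.5293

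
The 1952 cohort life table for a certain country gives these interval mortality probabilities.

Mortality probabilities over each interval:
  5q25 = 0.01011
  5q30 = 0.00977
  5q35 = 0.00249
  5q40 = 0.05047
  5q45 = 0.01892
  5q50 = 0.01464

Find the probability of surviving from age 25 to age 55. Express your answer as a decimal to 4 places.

0.8975

Survival from 25 to 55 is the product of surviving each interval: (1 − 0.01011) × (1 − 0.00977) × (1 − 0.00249) × (1 − 0.05047) × (1 − 0.01892) × (1 − 0.01464).
= 0.98989 × 0.99023 × 0.99751 × 0.94953 × 0.98108 × 0.98536 = 0.897529.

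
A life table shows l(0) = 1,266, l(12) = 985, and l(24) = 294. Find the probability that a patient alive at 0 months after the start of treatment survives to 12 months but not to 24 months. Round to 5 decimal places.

This is the probability of reaching 12 but not 24, conditional on being alive at 0: (l(12) − l(24)) / l(0).
= (985 − 294) / 1,266 = 691 / 1,266 = 0.545814.

0.54581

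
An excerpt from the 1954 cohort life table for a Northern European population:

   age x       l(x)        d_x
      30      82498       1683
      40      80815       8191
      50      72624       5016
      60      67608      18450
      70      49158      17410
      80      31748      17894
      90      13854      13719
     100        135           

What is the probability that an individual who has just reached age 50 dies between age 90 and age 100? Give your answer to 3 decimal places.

0.189

This is the probability of reaching 90 but not 100, conditional on being alive at 50: (l(90) − l(100)) / l(50).
= (13854 − 135) / 72624 = 13719 / 72624 = 0.188904.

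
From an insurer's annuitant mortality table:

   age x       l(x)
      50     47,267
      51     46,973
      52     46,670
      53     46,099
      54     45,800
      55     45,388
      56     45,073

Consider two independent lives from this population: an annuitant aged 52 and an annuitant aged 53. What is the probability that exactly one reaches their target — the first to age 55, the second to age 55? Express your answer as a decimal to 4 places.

p₁ = l(55)/l(52) = 45,388/46,670 = 0.972531; p₂ = l(55)/l(53) = 45,388/46,099 = 0.984577.
P(exactly one) = p₁(1−p₂) + (1−p₁)p₂ = 0.014999 + 0.027045 = 0.042045.

0.0420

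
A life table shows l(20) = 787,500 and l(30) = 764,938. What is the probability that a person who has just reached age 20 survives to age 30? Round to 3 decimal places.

The conditional survival probability is l(30)/l(20) = 764,938/787,500 = 0.971350.

0.971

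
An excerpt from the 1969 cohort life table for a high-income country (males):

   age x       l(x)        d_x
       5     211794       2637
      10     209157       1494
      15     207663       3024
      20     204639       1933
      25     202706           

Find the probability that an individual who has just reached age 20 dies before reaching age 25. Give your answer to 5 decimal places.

P(die before 25 | alive at 20) = 1 − l(25)/l(20) = 1 − 202706/204639 = (1933)/204639 = 0.009446.

0.00945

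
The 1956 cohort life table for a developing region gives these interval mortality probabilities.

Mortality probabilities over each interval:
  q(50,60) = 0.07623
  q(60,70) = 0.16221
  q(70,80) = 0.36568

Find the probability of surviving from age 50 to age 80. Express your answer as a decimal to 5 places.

Survival from 50 to 80 is the product of surviving each interval: (1 − 0.07623) × (1 − 0.16221) × (1 − 0.36568).
= 0.92377 × 0.83779 × 0.63432 = 0.490916.

0.49092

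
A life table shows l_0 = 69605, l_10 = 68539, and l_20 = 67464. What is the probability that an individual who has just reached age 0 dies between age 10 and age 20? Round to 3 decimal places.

0.015

This is the probability of reaching 10 but not 20, conditional on being alive at 0: (l_10 − l_20) / l_0.
= (68539 − 67464) / 69605 = 1075 / 69605 = 0.015444.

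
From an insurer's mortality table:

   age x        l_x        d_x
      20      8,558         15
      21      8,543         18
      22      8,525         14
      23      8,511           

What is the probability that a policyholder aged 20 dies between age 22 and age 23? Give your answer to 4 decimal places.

We want 2|1q20 = (l_22 − l_23)/l_20.
This is the probability of reaching 22 but not 23, conditional on being alive at 20: (l_22 − l_23) / l_20.
= (8,525 − 8,511) / 8,558 = 14 / 8,558 = 0.001636.

0.0016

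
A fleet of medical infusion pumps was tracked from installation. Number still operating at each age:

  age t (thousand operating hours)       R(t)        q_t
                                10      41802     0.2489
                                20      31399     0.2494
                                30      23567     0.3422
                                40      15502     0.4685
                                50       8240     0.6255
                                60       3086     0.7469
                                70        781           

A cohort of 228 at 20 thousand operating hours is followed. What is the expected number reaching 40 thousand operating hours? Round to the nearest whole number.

The relevant probability is 15502/31399 = 0.493710.
Expected number = 228 × 0.493710 = 113.

113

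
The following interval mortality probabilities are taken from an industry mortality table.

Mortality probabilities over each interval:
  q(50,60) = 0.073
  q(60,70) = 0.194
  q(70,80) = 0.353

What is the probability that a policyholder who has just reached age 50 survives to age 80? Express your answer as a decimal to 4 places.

Survival from 50 to 80 is the product of surviving each interval: (1 − 0.073) × (1 − 0.194) × (1 − 0.353).
= 0.927 × 0.806 × 0.647 = 0.483414.

0.4834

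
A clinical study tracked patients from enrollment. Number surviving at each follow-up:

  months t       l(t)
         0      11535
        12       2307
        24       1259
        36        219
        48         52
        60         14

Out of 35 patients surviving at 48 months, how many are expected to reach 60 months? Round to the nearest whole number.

9

The relevant probability is 14/52 = 0.269231.
Expected number = 35 × 0.269231 = 9.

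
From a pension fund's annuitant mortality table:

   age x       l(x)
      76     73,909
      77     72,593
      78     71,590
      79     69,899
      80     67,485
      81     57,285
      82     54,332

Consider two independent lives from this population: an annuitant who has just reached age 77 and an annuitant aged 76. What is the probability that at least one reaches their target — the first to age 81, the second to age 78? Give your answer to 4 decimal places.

0.9934

p₁ = l(81)/l(77) = 57,285/72,593 = 0.789126; p₂ = l(78)/l(76) = 71,590/73,909 = 0.968624.
P(at least one) = 1 − (1−p₁)(1−p₂) = 1 − 0.210874 × 0.031376 = 0.993384.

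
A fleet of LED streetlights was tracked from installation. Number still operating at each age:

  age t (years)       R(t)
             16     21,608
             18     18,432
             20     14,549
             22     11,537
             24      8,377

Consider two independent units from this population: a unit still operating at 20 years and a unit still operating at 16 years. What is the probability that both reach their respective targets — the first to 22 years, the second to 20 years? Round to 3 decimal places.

0.534

p₁ = R(22)/R(20) = 11,537/14,549 = 0.792975; p₂ = R(20)/R(16) = 14,549/21,608 = 0.673315.
P(both) = p₁ × p₂ = 0.792975 × 0.673315 = 0.533922.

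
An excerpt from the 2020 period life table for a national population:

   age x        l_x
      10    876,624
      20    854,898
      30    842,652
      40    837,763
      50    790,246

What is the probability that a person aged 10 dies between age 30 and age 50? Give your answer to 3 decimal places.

0.060

We want 20|20q10 = (l_30 − l_50)/l_10.
This is the probability of reaching 30 but not 50, conditional on being alive at 10: (l_30 − l_50) / l_10.
= (842,652 − 790,246) / 876,624 = 52,406 / 876,624 = 0.059782.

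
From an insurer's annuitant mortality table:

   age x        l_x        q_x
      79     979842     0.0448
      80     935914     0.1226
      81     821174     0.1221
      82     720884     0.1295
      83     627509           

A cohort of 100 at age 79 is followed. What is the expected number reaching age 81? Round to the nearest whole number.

The relevant probability is 821174/979842 = 0.838068.
Expected number = 100 × 0.838068 = 84.

84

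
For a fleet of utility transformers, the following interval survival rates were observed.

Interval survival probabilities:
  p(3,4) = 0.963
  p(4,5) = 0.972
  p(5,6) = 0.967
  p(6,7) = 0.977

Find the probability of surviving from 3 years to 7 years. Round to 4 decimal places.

P(survive 3→7) = 0.963 × 0.972 × 0.967 × 0.977.
= 0.884328.

0.8843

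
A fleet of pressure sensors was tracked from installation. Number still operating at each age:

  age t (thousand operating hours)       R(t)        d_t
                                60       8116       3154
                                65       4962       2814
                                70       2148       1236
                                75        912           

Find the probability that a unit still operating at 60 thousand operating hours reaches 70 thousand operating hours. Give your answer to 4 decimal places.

The conditional survival probability is R(70)/R(60) = 2148/8116 = 0.264662.

0.2647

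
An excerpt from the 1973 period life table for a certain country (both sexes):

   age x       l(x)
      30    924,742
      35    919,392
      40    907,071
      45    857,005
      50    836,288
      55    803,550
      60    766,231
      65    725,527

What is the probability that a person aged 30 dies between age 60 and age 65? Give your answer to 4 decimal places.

0.0440

This is the probability of reaching 60 but not 65, conditional on being alive at 30: (l(60) − l(65)) / l(30).
= (766,231 − 725,527) / 924,742 = 40,704 / 924,742 = 0.044017.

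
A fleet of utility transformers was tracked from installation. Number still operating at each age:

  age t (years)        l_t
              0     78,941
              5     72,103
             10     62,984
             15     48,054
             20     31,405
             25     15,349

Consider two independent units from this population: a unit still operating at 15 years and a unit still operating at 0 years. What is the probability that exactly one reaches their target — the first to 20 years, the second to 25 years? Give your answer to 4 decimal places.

0.5938

p₁ = l_20/l_15 = 31,405/48,054 = 0.653536; p₂ = l_25/l_0 = 15,349/78,941 = 0.194436.
P(exactly one) = p₁(1−p₂) + (1−p₁)p₂ = 0.526465 + 0.067365 = 0.593830.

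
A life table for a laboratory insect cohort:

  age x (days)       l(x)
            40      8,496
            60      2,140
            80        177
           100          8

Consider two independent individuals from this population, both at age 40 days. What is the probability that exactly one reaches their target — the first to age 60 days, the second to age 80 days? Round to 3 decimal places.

p₁ = l(60)/l(40) = 2,140/8,496 = 0.251883; p₂ = l(80)/l(40) = 177/8,496 = 0.020833.
P(exactly one) = p₁(1−p₂) + (1−p₁)p₂ = 0.246636 + 0.015586 = 0.262221.

0.262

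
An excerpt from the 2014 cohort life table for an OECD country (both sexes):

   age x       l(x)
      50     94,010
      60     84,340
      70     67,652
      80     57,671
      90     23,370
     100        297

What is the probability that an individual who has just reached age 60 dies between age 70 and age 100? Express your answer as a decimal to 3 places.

0.799

This is the probability of reaching 70 but not 100, conditional on being alive at 60: (l(70) − l(100)) / l(60).
= (67,652 − 297) / 84,340 = 67,355 / 84,340 = 0.798613.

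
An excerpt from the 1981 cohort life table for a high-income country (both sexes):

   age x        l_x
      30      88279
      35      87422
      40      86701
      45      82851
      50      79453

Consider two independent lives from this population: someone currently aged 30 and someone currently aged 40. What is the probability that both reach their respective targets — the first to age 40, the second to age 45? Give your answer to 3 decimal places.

0.939

p₁ = l_40/l_30 = 86701/88279 = 0.982125; p₂ = l_45/l_40 = 82851/86701 = 0.955595.
P(both) = p₁ × p₂ = 0.982125 × 0.955595 = 0.938514.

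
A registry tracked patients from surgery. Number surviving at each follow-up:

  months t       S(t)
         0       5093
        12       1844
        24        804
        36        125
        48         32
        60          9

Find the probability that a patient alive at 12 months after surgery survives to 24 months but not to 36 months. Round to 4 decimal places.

0.3682

This is the probability of reaching 24 but not 36, conditional on being alive at 12: (S(24) − S(36)) / S(12).
= (804 − 125) / 1844 = 679 / 1844 = 0.368221.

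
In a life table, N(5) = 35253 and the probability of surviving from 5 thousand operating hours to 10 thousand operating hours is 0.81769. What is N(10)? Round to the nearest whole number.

28826

N(10) = N(5) × p = 35253 × 0.81769 = 28826.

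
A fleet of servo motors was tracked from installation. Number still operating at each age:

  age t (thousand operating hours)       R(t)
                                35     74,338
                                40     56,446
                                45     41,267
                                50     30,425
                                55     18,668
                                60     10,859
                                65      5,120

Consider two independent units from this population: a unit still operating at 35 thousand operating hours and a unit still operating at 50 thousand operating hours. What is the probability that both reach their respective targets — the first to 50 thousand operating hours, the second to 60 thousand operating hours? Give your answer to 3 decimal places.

p₁ = R(50)/R(35) = 30,425/74,338 = 0.409279; p₂ = R(60)/R(50) = 10,859/30,425 = 0.356910.
P(both) = p₁ × p₂ = 0.409279 × 0.356910 = 0.146076.

0.146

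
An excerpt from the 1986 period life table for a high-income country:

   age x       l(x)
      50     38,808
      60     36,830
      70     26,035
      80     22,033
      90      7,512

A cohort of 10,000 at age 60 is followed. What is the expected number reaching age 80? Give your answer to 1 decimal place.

5982.4

The relevant probability is 22,033/36,830 = 0.598235.
Expected number = 10,000 × 0.598235 = 5982.4.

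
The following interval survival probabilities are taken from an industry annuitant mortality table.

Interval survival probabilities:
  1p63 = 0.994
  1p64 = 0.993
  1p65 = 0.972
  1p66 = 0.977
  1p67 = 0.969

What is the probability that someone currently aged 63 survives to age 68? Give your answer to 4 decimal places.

0.9083

The overall survival probability is 0.994 × 0.993 × 0.972 × 0.977 × 0.969.
= 0.908281.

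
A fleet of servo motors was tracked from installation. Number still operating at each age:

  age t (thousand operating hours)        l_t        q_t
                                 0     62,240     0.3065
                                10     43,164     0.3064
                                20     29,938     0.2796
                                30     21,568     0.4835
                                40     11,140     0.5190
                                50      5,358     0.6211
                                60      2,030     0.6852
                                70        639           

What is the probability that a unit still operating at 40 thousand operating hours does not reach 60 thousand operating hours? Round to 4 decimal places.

0.8178

P(fail before 60 | operational at 40) = 1 − l_60/l_40 = 1 − 2,030/11,140 = (9,110)/11,140 = 0.817774.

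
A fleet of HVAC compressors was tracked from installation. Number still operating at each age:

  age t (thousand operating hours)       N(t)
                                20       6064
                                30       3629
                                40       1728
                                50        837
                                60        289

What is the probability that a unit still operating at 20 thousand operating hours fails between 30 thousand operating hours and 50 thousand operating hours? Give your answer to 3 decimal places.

This is the probability of reaching 30 but not 50, conditional on being operational at 20: (N(30) − N(50)) / N(20).
= (3629 − 837) / 6064 = 2792 / 6064 = 0.460422.

0.460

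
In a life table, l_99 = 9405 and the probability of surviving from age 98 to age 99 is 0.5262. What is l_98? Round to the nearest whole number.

17873

l_98 = l_99 / p = 9405 / 0.5262 = 17873.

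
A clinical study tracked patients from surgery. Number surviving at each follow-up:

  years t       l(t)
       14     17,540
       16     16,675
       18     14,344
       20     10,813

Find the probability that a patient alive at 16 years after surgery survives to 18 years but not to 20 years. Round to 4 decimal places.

This is the probability of reaching 18 but not 20, conditional on being alive at 16: (l(18) − l(20)) / l(16).
= (14,344 − 10,813) / 16,675 = 3,531 / 16,675 = 0.211754.

0.2118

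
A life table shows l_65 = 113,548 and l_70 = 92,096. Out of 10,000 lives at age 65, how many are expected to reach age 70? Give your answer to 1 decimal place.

The relevant probability is 92,096/113,548 = 0.811075.
Expected number = 10,000 × 0.811075 = 8110.8.

8110.8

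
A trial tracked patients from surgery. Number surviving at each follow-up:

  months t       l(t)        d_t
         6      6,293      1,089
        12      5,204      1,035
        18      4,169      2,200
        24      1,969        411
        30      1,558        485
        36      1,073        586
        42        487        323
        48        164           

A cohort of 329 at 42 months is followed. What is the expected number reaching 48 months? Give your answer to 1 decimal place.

110.8

The relevant probability is 164/487 = 0.336756.
Expected number = 329 × 0.336756 = 110.8.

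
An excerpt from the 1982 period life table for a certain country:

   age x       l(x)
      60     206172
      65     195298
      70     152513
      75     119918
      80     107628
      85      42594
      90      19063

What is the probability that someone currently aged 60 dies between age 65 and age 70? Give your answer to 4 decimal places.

0.2075

This is the probability of reaching 65 but not 70, conditional on being alive at 60: (l(65) − l(70)) / l(60).
= (195298 − 152513) / 206172 = 42785 / 206172 = 0.207521.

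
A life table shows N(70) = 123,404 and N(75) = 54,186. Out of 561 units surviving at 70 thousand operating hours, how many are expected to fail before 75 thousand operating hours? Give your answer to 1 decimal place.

The relevant probability is 1 − 54,186/123,404 = 0.560906.
Expected number = 561 × 0.560906 = 314.7.

314.7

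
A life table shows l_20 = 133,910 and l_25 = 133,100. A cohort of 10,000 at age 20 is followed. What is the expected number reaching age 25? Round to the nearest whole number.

The relevant probability is 133,100/133,910 = 0.993951.
Expected number = 10,000 × 0.993951 = 9940.

9940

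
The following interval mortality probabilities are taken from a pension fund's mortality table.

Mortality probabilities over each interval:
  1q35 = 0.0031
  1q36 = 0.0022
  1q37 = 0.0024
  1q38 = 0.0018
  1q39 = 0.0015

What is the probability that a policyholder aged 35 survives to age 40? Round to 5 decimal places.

0.98905

The overall survival probability is (1 − 0.0031) × (1 − 0.0022) × (1 − 0.0024) × (1 − 0.0018) × (1 − 0.0015).
= 0.9969 × 0.9978 × 0.9976 × 0.9982 × 0.9985 = 0.989048.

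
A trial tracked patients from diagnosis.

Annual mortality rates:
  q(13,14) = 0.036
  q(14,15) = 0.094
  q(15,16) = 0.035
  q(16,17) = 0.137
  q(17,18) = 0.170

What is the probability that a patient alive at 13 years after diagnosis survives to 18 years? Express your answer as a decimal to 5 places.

Survival from 13 to 18 is the product of surviving each interval: (1 − 0.036) × (1 − 0.094) × (1 − 0.035) × (1 − 0.137) × (1 − 0.170).
= 0.964 × 0.906 × 0.965 × 0.863 × 0.830 = 0.603700.

0.60370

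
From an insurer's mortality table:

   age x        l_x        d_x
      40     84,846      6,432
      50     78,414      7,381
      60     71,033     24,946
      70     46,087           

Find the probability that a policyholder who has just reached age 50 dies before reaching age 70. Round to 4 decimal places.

P(die before 70 | alive at 50) = 1 − l_70/l_50 = 1 − 46,087/78,414 = (32,327)/78,414 = 0.412261.

0.4123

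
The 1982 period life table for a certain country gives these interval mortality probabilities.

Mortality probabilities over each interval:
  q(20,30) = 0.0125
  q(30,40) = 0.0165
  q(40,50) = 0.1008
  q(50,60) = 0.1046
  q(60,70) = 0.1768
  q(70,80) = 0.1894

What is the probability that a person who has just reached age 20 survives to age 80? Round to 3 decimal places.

Survival from 20 to 80 is the product of surviving each interval: (1 − 0.0125) × (1 − 0.0165) × (1 − 0.1008) × (1 − 0.1046) × (1 − 0.1768) × (1 − 0.1894).
= 0.9875 × 0.9835 × 0.8992 × 0.8954 × 0.8232 × 0.8106 = 0.521791.

0.522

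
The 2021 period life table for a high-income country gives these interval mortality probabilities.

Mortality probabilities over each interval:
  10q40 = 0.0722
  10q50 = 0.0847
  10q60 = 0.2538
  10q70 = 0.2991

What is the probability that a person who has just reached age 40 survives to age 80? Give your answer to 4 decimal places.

0.4441

Survival from 40 to 80 is the product of surviving each interval: (1 − 0.0722) × (1 − 0.0847) × (1 − 0.2538) × (1 − 0.2991).
= 0.9278 × 0.9153 × 0.7462 × 0.7009 = 0.444149.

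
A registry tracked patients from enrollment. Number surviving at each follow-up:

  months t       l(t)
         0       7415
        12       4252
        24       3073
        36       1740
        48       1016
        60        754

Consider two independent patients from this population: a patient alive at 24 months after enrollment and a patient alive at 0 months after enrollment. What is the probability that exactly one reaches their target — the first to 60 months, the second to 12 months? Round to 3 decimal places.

0.537

p₁ = l(60)/l(24) = 754/3073 = 0.245363; p₂ = l(12)/l(0) = 4252/7415 = 0.573432.
P(exactly one) = p₁(1−p₂) + (1−p₁)p₂ = 0.104664 + 0.432733 = 0.537397.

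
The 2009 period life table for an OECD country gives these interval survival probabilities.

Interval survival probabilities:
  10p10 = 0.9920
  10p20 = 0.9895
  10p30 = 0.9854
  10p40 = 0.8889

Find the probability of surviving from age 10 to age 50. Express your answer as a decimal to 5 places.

0.85979

Survival from 10 to 50 is the product of surviving each interval: 0.9920 × 0.9895 × 0.9854 × 0.8889.
= 0.859791.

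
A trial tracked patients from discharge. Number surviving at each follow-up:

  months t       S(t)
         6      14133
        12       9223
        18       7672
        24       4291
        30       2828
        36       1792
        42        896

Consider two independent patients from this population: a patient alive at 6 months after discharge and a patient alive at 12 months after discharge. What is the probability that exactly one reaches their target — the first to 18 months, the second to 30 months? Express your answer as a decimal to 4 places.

p₁ = S(18)/S(6) = 7672/14133 = 0.542843; p₂ = S(30)/S(12) = 2828/9223 = 0.306625.
P(exactly one) = p₁(1−p₂) + (1−p₁)p₂ = 0.376394 + 0.140176 = 0.516570.

0.5166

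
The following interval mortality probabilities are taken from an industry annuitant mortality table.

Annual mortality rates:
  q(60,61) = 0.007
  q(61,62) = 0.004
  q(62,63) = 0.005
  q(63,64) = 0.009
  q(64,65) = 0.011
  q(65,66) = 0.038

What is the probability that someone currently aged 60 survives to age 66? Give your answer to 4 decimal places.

0.9278

P(survive 60→66) = (1 − 0.007) × (1 − 0.004) × (1 − 0.005) × (1 − 0.009) × (1 − 0.011) × (1 − 0.038).
= 0.993 × 0.996 × 0.995 × 0.991 × 0.989 × 0.962 = 0.927848.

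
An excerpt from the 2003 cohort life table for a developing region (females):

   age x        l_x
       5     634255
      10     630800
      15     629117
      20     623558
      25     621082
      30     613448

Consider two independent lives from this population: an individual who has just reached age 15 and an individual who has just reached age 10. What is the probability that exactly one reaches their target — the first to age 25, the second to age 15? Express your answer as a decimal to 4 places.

p₁ = l_25/l_15 = 621082/629117 = 0.987228; p₂ = l_15/l_10 = 629117/630800 = 0.997332.
P(exactly one) = p₁(1−p₂) + (1−p₁)p₂ = 0.002634 + 0.012738 = 0.015372.

0.0154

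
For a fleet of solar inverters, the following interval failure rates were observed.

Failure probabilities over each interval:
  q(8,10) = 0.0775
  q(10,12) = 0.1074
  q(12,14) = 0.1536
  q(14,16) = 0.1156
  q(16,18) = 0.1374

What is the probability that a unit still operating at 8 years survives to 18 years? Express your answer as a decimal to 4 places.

0.5317

Chaining the interval survival probabilities: (1 − 0.0775) × (1 − 0.1074) × (1 − 0.1536) × (1 − 0.1156) × (1 − 0.1374).
= 0.9225 × 0.8926 × 0.8464 × 0.8844 × 0.8626 = 0.531688.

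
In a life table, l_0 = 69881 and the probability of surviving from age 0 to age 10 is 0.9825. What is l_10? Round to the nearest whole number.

l_10 = l_0 × p = 69881 × 0.9825 = 68658.

68658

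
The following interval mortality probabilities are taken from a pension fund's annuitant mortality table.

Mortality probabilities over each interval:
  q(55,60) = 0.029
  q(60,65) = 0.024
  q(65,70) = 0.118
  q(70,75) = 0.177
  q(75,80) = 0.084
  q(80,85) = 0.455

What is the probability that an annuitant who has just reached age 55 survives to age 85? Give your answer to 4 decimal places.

The overall survival probability is (1 − 0.029) × (1 − 0.024) × (1 − 0.118) × (1 − 0.177) × (1 − 0.084) × (1 − 0.455).
= 0.971 × 0.976 × 0.882 × 0.823 × 0.916 × 0.545 = 0.343423.

0.3434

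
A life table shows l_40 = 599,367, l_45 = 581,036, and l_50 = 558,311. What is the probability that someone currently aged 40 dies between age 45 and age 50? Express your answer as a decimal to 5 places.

0.03792

We want 5|5q40 = (l_45 − l_50)/l_40.
This is the probability of reaching 45 but not 50, conditional on being alive at 40: (l_45 − l_50) / l_40.
= (581,036 − 558,311) / 599,367 = 22,725 / 599,367 = 0.037915.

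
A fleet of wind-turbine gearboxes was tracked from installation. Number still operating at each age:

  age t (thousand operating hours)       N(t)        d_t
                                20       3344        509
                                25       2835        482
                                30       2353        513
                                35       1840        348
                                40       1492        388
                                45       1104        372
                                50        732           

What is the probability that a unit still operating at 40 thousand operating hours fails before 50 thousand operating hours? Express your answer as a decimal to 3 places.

P(fail before 50 | operational at 40) = 1 − N(50)/N(40) = 1 − 732/1492 = (760)/1492 = 0.509383.

0.509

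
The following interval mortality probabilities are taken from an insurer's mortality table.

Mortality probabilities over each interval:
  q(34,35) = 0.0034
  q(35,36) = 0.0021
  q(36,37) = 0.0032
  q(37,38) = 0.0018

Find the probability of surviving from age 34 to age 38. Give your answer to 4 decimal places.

0.9895

Survival from 34 to 38 is the product of surviving each interval: (1 − 0.0034) × (1 − 0.0021) × (1 − 0.0032) × (1 − 0.0018).
= 0.9966 × 0.9979 × 0.9968 × 0.9982 = 0.989540.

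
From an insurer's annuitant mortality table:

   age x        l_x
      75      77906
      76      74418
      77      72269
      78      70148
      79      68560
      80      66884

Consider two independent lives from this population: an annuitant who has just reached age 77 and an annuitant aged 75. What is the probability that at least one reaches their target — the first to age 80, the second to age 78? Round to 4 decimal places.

0.9926

p₁ = l_80/l_77 = 66884/72269 = 0.925487; p₂ = l_78/l_75 = 70148/77906 = 0.900418.
P(at least one) = 1 − (1−p₁)(1−p₂) = 1 − 0.074513 × 0.099582 = 0.992580.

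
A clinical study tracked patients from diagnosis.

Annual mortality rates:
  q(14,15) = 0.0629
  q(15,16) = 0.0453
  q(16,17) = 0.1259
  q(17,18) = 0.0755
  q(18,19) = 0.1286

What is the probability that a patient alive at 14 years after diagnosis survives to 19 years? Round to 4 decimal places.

0.6300

Survival from 14 to 19 is the product of surviving each interval: (1 − 0.0629) × (1 − 0.0453) × (1 − 0.1259) × (1 − 0.0755) × (1 − 0.1286).
= 0.9371 × 0.9547 × 0.8741 × 0.9245 × 0.8714 = 0.629997.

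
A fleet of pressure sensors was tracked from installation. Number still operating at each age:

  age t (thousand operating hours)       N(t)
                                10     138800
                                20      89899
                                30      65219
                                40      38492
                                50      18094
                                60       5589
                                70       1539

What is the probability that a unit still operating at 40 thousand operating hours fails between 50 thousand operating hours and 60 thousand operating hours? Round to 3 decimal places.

This is the probability of reaching 50 but not 60, conditional on being operational at 40: (N(50) − N(60)) / N(40).
= (18094 − 5589) / 38492 = 12505 / 38492 = 0.324873.

0.325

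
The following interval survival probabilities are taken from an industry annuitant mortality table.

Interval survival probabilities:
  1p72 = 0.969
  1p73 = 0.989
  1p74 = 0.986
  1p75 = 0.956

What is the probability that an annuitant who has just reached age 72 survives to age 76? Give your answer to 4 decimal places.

4p72 = 0.969 × 0.989 × 0.986 × 0.956.
= 0.903348.

0.9033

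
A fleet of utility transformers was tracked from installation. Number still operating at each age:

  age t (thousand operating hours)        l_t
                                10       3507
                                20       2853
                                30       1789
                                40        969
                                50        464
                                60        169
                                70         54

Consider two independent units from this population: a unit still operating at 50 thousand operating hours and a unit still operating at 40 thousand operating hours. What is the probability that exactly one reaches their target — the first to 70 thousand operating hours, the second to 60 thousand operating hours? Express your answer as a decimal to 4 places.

0.2502

p₁ = l_70/l_50 = 54/464 = 0.116379; p₂ = l_60/l_40 = 169/969 = 0.174407.
P(exactly one) = p₁(1−p₂) + (1−p₁)p₂ = 0.096082 + 0.154110 = 0.250191.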